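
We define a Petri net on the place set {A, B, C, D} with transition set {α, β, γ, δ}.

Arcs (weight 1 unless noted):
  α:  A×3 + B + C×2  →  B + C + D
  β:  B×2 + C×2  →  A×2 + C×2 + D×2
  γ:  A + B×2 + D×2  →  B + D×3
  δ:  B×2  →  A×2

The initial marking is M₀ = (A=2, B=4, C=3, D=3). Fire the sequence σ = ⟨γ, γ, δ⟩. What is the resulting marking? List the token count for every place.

(A=2, B=0, C=3, D=5)

step 1: fire γ:  (A=2, B=4, C=3, D=3) → (A=1, B=3, C=3, D=4)
step 2: fire γ:  (A=1, B=3, C=3, D=4) → (A=0, B=2, C=3, D=5)
step 3: fire δ:  (A=0, B=2, C=3, D=5) → (A=2, B=0, C=3, D=5)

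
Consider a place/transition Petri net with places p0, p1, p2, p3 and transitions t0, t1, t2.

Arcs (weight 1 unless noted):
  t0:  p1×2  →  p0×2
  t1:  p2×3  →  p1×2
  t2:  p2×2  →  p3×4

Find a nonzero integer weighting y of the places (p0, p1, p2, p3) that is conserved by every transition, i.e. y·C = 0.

y = (p0:3, p1:3, p2:2, p3:1)

Incidence matrix C (rows=places, cols=transitions):
       t0   t1   t2
   p0   2    0    0
   p1  -2    2    0
   p2   0   -3   -2
   p3   0    0    4

Candidate y = [3, 3, 2, 1]; check y·C column-wise:
  col t0: 3·2 + 3·-2 + 2·0 + 1·0 = 0
  col t1: 3·0 + 3·2 + 2·-3 + 1·0 = 0
  col t2: 3·0 + 3·0 + 2·-2 + 1·4 = 0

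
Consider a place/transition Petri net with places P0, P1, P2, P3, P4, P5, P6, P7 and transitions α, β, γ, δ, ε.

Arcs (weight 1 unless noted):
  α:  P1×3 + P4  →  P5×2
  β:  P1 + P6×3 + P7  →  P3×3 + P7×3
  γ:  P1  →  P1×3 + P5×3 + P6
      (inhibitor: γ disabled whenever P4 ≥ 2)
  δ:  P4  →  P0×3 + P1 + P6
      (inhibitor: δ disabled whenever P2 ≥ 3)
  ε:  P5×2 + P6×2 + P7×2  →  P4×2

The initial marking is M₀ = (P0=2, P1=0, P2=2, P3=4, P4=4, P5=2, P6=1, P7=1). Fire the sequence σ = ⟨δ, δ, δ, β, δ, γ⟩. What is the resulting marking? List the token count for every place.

(P0=14, P1=5, P2=2, P3=7, P4=0, P5=5, P6=3, P7=3)

step 1: fire δ:  (P0=2, P1=0, P2=2, P3=4, P4=4, P5=2, P6=1, P7=1) → (P0=5, P1=1, P2=2, P3=4, P4=3, P5=2, P6=2, P7=1)
step 2: fire δ:  (P0=5, P1=1, P2=2, P3=4, P4=3, P5=2, P6=2, P7=1) → (P0=8, P1=2, P2=2, P3=4, P4=2, P5=2, P6=3, P7=1)
step 3: fire δ:  (P0=8, P1=2, P2=2, P3=4, P4=2, P5=2, P6=3, P7=1) → (P0=11, P1=3, P2=2, P3=4, P4=1, P5=2, P6=4, P7=1)
step 4: fire β:  (P0=11, P1=3, P2=2, P3=4, P4=1, P5=2, P6=4, P7=1) → (P0=11, P1=2, P2=2, P3=7, P4=1, P5=2, P6=1, P7=3)
step 5: fire δ:  (P0=11, P1=2, P2=2, P3=7, P4=1, P5=2, P6=1, P7=3) → (P0=14, P1=3, P2=2, P3=7, P4=0, P5=2, P6=2, P7=3)
step 6: fire γ:  (P0=14, P1=3, P2=2, P3=7, P4=0, P5=2, P6=2, P7=3) → (P0=14, P1=5, P2=2, P3=7, P4=0, P5=5, P6=3, P7=3)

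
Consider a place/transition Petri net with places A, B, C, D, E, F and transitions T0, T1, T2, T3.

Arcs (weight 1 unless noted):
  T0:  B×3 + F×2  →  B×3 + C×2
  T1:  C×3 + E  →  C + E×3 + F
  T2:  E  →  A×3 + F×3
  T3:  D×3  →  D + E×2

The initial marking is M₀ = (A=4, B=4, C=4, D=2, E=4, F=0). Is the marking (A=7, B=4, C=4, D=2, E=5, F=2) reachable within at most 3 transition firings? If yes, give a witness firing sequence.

YES — reachable via ⟨T1, T2, T0⟩ (3 firings)

step 1: fire T1:  (A=4, B=4, C=4, D=2, E=4, F=0) → (A=4, B=4, C=2, D=2, E=6, F=1)
step 2: fire T2:  (A=4, B=4, C=2, D=2, E=6, F=1) → (A=7, B=4, C=2, D=2, E=5, F=4)
step 3: fire T0:  (A=7, B=4, C=2, D=2, E=5, F=4) → (A=7, B=4, C=4, D=2, E=5, F=2)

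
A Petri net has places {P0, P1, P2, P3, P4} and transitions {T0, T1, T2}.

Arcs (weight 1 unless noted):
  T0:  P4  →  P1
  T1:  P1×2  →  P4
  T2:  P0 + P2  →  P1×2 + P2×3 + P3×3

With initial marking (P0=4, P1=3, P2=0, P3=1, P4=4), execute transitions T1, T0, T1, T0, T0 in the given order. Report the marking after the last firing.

(P0=4, P1=2, P2=0, P3=1, P4=3)

step 1: fire T1:  (P0=4, P1=3, P2=0, P3=1, P4=4) → (P0=4, P1=1, P2=0, P3=1, P4=5)
step 2: fire T0:  (P0=4, P1=1, P2=0, P3=1, P4=5) → (P0=4, P1=2, P2=0, P3=1, P4=4)
step 3: fire T1:  (P0=4, P1=2, P2=0, P3=1, P4=4) → (P0=4, P1=0, P2=0, P3=1, P4=5)
step 4: fire T0:  (P0=4, P1=0, P2=0, P3=1, P4=5) → (P0=4, P1=1, P2=0, P3=1, P4=4)
step 5: fire T0:  (P0=4, P1=1, P2=0, P3=1, P4=4) → (P0=4, P1=2, P2=0, P3=1, P4=3)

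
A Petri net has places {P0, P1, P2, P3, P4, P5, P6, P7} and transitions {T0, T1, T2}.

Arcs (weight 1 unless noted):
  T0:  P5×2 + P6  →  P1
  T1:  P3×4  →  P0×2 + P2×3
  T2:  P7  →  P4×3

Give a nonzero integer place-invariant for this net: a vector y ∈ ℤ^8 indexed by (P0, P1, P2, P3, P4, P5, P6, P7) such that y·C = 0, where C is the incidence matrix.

y = (P0:3, P1:0, P2:-2, P3:0, P4:0, P5:0, P6:0, P7:0)

Incidence matrix C (rows=places, cols=transitions):
       T0   T1   T2
   P0   0    2    0
   P1   1    0    0
   P2   0    3    0
   P3   0   -4    0
   P4   0    0    3
   P5  -2    0    0
   P6  -1    0    0
   P7   0    0   -1

Candidate y = [3, 0, -2, 0, 0, 0, 0, 0]; check y·C column-wise:
  col T0: 3·0 + 0·1 + -2·0 + 0·-2 + 0·-1 = 0
  col T1: 3·2 + -2·3 + 0·-4 = 0
  col T2: 3·0 + -2·0 + 0·3 + 0·-1 = 0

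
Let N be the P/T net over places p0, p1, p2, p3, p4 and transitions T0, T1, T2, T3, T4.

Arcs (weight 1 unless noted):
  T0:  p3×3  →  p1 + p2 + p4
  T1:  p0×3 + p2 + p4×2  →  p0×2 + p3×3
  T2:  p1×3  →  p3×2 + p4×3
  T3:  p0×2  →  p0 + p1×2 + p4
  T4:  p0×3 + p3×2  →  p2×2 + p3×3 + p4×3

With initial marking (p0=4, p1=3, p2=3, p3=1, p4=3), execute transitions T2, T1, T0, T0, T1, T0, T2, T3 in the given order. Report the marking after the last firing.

step 1: fire T2:  (p0=4, p1=3, p2=3, p3=1, p4=3) → (p0=4, p1=0, p2=3, p3=3, p4=6)
step 2: fire T1:  (p0=4, p1=0, p2=3, p3=3, p4=6) → (p0=3, p1=0, p2=2, p3=6, p4=4)
step 3: fire T0:  (p0=3, p1=0, p2=2, p3=6, p4=4) → (p0=3, p1=1, p2=3, p3=3, p4=5)
step 4: fire T0:  (p0=3, p1=1, p2=3, p3=3, p4=5) → (p0=3, p1=2, p2=4, p3=0, p4=6)
step 5: fire T1:  (p0=3, p1=2, p2=4, p3=0, p4=6) → (p0=2, p1=2, p2=3, p3=3, p4=4)
step 6: fire T0:  (p0=2, p1=2, p2=3, p3=3, p4=4) → (p0=2, p1=3, p2=4, p3=0, p4=5)
step 7: fire T2:  (p0=2, p1=3, p2=4, p3=0, p4=5) → (p0=2, p1=0, p2=4, p3=2, p4=8)
step 8: fire T3:  (p0=2, p1=0, p2=4, p3=2, p4=8) → (p0=1, p1=2, p2=4, p3=2, p4=9)

(p0=1, p1=2, p2=4, p3=2, p4=9)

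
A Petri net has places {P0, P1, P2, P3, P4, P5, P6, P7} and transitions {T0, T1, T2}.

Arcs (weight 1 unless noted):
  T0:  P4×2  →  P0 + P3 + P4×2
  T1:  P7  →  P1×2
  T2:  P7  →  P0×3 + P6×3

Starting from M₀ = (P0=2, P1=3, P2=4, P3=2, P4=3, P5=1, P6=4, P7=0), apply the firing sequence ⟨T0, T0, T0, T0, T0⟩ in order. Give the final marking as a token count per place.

(P0=7, P1=3, P2=4, P3=7, P4=3, P5=1, P6=4, P7=0)

step 1: fire T0:  (P0=2, P1=3, P2=4, P3=2, P4=3, P5=1, P6=4, P7=0) → (P0=3, P1=3, P2=4, P3=3, P4=3, P5=1, P6=4, P7=0)
step 2: fire T0:  (P0=3, P1=3, P2=4, P3=3, P4=3, P5=1, P6=4, P7=0) → (P0=4, P1=3, P2=4, P3=4, P4=3, P5=1, P6=4, P7=0)
step 3: fire T0:  (P0=4, P1=3, P2=4, P3=4, P4=3, P5=1, P6=4, P7=0) → (P0=5, P1=3, P2=4, P3=5, P4=3, P5=1, P6=4, P7=0)
step 4: fire T0:  (P0=5, P1=3, P2=4, P3=5, P4=3, P5=1, P6=4, P7=0) → (P0=6, P1=3, P2=4, P3=6, P4=3, P5=1, P6=4, P7=0)
step 5: fire T0:  (P0=6, P1=3, P2=4, P3=6, P4=3, P5=1, P6=4, P7=0) → (P0=7, P1=3, P2=4, P3=7, P4=3, P5=1, P6=4, P7=0)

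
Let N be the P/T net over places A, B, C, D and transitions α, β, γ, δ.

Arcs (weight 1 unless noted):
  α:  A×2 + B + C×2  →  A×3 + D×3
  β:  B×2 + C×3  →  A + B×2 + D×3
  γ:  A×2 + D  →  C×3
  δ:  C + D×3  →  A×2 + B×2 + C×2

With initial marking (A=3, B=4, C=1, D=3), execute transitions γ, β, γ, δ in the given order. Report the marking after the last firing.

step 1: fire γ:  (A=3, B=4, C=1, D=3) → (A=1, B=4, C=4, D=2)
step 2: fire β:  (A=1, B=4, C=4, D=2) → (A=2, B=4, C=1, D=5)
step 3: fire γ:  (A=2, B=4, C=1, D=5) → (A=0, B=4, C=4, D=4)
step 4: fire δ:  (A=0, B=4, C=4, D=4) → (A=2, B=6, C=5, D=1)

(A=2, B=6, C=5, D=1)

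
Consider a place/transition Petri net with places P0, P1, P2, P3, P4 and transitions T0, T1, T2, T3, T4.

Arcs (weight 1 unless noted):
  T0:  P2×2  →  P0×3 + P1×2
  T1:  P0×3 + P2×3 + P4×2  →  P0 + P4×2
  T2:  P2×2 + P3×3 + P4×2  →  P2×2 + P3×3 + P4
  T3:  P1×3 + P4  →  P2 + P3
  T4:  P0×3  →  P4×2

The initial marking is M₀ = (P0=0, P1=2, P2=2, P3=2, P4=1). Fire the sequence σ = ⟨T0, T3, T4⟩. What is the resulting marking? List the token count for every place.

(P0=0, P1=1, P2=1, P3=3, P4=2)

step 1: fire T0:  (P0=0, P1=2, P2=2, P3=2, P4=1) → (P0=3, P1=4, P2=0, P3=2, P4=1)
step 2: fire T3:  (P0=3, P1=4, P2=0, P3=2, P4=1) → (P0=3, P1=1, P2=1, P3=3, P4=0)
step 3: fire T4:  (P0=3, P1=1, P2=1, P3=3, P4=0) → (P0=0, P1=1, P2=1, P3=3, P4=2)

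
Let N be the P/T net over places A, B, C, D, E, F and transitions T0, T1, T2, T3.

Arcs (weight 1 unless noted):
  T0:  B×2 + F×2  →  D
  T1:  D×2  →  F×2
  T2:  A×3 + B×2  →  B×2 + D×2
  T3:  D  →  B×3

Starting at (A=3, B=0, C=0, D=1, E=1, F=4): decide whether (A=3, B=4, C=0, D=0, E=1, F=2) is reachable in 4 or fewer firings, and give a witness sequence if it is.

YES — reachable via ⟨T3, T0, T3⟩ (3 firings)

step 1: fire T3:  (A=3, B=0, C=0, D=1, E=1, F=4) → (A=3, B=3, C=0, D=0, E=1, F=4)
step 2: fire T0:  (A=3, B=3, C=0, D=0, E=1, F=4) → (A=3, B=1, C=0, D=1, E=1, F=2)
step 3: fire T3:  (A=3, B=1, C=0, D=1, E=1, F=2) → (A=3, B=4, C=0, D=0, E=1, F=2)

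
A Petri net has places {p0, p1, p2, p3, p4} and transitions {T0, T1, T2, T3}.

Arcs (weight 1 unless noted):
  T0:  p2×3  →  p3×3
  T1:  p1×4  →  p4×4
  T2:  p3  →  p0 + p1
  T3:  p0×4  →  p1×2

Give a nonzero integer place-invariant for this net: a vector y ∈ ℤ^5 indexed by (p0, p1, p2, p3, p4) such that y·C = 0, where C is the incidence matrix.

y = (p0:1, p1:2, p2:3, p3:3, p4:2)

Incidence matrix C (rows=places, cols=transitions):
       T0   T1   T2   T3
   p0   0    0    1   -4
   p1   0   -4    1    2
   p2  -3    0    0    0
   p3   3    0   -1    0
   p4   0    4    0    0

Candidate y = [1, 2, 3, 3, 2]; check y·C column-wise:
  col T0: 1·0 + 2·0 + 3·-3 + 3·3 + 2·0 = 0
  col T1: 1·0 + 2·-4 + 3·0 + 3·0 + 2·4 = 0
  col T2: 1·1 + 2·1 + 3·0 + 3·-1 + 2·0 = 0
  col T3: 1·-4 + 2·2 + 3·0 + 3·0 + 2·0 = 0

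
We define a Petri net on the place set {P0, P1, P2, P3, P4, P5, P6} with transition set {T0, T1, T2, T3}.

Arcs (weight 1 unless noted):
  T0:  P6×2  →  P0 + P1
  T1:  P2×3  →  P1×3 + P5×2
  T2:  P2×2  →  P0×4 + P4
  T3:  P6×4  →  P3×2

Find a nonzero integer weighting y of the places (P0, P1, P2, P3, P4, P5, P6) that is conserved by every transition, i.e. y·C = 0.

Incidence matrix C (rows=places, cols=transitions):
       T0   T1   T2   T3
   P0   1    0    4    0
   P1   1    3    0    0
   P2   0   -3   -2    0
   P3   0    0    0    2
   P4   0    0    1    0
   P5   0    2    0    0
   P6  -2    0    0   -4

Candidate y = [1, -1, -1, 0, -6, 0, 0]; check y·C column-wise:
  col T0: 1·1 + -1·1 + -1·0 + -6·0 + 0·-2 = 0
  col T1: 1·0 + -1·3 + -1·-3 + -6·0 + 0·2 = 0
  col T2: 1·4 + -1·0 + -1·-2 + -6·1 = 0
  col T3: 1·0 + -1·0 + -1·0 + 0·2 + -6·0 + 0·-4 = 0

y = (P0:1, P1:-1, P2:-1, P3:0, P4:-6, P5:0, P6:0)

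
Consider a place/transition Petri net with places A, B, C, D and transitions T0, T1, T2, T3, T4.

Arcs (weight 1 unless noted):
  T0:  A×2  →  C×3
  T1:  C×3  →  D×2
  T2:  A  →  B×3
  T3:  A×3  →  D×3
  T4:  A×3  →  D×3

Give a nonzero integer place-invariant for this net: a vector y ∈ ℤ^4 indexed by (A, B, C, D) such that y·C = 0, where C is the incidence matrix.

y = (A:3, B:1, C:2, D:3)

Incidence matrix C (rows=places, cols=transitions):
       T0   T1   T2   T3   T4
    A  -2    0   -1   -3   -3
    B   0    0    3    0    0
    C   3   -3    0    0    0
    D   0    2    0    3    3

Candidate y = [3, 1, 2, 3]; check y·C column-wise:
  col T0: 3·-2 + 1·0 + 2·3 + 3·0 = 0
  col T1: 3·0 + 1·0 + 2·-3 + 3·2 = 0
  col T2: 3·-1 + 1·3 + 2·0 + 3·0 = 0
  col T3: 3·-3 + 1·0 + 2·0 + 3·3 = 0
  col T4: 3·-3 + 1·0 + 2·0 + 3·3 = 0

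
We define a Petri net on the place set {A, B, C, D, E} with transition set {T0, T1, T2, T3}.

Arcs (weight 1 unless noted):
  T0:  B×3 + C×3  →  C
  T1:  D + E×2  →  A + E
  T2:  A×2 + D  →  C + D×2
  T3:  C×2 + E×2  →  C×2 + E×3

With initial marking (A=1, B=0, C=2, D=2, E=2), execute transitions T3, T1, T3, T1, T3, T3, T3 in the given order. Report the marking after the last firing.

(A=3, B=0, C=2, D=0, E=5)

step 1: fire T3:  (A=1, B=0, C=2, D=2, E=2) → (A=1, B=0, C=2, D=2, E=3)
step 2: fire T1:  (A=1, B=0, C=2, D=2, E=3) → (A=2, B=0, C=2, D=1, E=2)
step 3: fire T3:  (A=2, B=0, C=2, D=1, E=2) → (A=2, B=0, C=2, D=1, E=3)
step 4: fire T1:  (A=2, B=0, C=2, D=1, E=3) → (A=3, B=0, C=2, D=0, E=2)
step 5: fire T3:  (A=3, B=0, C=2, D=0, E=2) → (A=3, B=0, C=2, D=0, E=3)
step 6: fire T3:  (A=3, B=0, C=2, D=0, E=3) → (A=3, B=0, C=2, D=0, E=4)
step 7: fire T3:  (A=3, B=0, C=2, D=0, E=4) → (A=3, B=0, C=2, D=0, E=5)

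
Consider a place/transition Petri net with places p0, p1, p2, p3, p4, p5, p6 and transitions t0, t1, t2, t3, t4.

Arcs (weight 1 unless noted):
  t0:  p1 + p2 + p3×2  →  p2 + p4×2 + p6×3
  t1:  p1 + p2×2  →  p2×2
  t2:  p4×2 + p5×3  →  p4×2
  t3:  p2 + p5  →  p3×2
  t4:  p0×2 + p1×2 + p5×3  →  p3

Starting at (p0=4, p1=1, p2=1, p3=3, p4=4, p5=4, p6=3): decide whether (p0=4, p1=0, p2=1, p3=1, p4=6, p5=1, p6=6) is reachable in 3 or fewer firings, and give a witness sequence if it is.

step 1: fire t0:  (p0=4, p1=1, p2=1, p3=3, p4=4, p5=4, p6=3) → (p0=4, p1=0, p2=1, p3=1, p4=6, p5=4, p6=6)
step 2: fire t2:  (p0=4, p1=0, p2=1, p3=1, p4=6, p5=4, p6=6) → (p0=4, p1=0, p2=1, p3=1, p4=6, p5=1, p6=6)

YES — reachable via ⟨t0, t2⟩ (2 firings)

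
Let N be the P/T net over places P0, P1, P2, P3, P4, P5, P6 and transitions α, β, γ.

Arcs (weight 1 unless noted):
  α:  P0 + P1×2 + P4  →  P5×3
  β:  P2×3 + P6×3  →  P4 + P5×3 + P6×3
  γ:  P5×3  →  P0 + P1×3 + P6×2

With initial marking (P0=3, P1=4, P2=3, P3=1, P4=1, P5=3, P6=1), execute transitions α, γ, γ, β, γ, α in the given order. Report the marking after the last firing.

(P0=4, P1=9, P2=0, P3=1, P4=0, P5=3, P6=7)

step 1: fire α:  (P0=3, P1=4, P2=3, P3=1, P4=1, P5=3, P6=1) → (P0=2, P1=2, P2=3, P3=1, P4=0, P5=6, P6=1)
step 2: fire γ:  (P0=2, P1=2, P2=3, P3=1, P4=0, P5=6, P6=1) → (P0=3, P1=5, P2=3, P3=1, P4=0, P5=3, P6=3)
step 3: fire γ:  (P0=3, P1=5, P2=3, P3=1, P4=0, P5=3, P6=3) → (P0=4, P1=8, P2=3, P3=1, P4=0, P5=0, P6=5)
step 4: fire β:  (P0=4, P1=8, P2=3, P3=1, P4=0, P5=0, P6=5) → (P0=4, P1=8, P2=0, P3=1, P4=1, P5=3, P6=5)
step 5: fire γ:  (P0=4, P1=8, P2=0, P3=1, P4=1, P5=3, P6=5) → (P0=5, P1=11, P2=0, P3=1, P4=1, P5=0, P6=7)
step 6: fire α:  (P0=5, P1=11, P2=0, P3=1, P4=1, P5=0, P6=7) → (P0=4, P1=9, P2=0, P3=1, P4=0, P5=3, P6=7)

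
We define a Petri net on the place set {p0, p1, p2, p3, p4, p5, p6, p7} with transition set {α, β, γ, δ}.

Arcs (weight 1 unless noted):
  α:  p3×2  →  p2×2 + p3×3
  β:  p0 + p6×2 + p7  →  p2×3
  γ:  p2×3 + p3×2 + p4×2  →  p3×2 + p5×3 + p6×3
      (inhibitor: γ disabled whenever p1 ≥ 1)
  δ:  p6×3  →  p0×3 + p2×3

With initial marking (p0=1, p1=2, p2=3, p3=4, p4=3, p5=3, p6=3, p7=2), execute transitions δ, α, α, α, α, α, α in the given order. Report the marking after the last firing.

step 1: fire δ:  (p0=1, p1=2, p2=3, p3=4, p4=3, p5=3, p6=3, p7=2) → (p0=4, p1=2, p2=6, p3=4, p4=3, p5=3, p6=0, p7=2)
step 2: fire α:  (p0=4, p1=2, p2=6, p3=4, p4=3, p5=3, p6=0, p7=2) → (p0=4, p1=2, p2=8, p3=5, p4=3, p5=3, p6=0, p7=2)
step 3: fire α:  (p0=4, p1=2, p2=8, p3=5, p4=3, p5=3, p6=0, p7=2) → (p0=4, p1=2, p2=10, p3=6, p4=3, p5=3, p6=0, p7=2)
step 4: fire α:  (p0=4, p1=2, p2=10, p3=6, p4=3, p5=3, p6=0, p7=2) → (p0=4, p1=2, p2=12, p3=7, p4=3, p5=3, p6=0, p7=2)
step 5: fire α:  (p0=4, p1=2, p2=12, p3=7, p4=3, p5=3, p6=0, p7=2) → (p0=4, p1=2, p2=14, p3=8, p4=3, p5=3, p6=0, p7=2)
step 6: fire α:  (p0=4, p1=2, p2=14, p3=8, p4=3, p5=3, p6=0, p7=2) → (p0=4, p1=2, p2=16, p3=9, p4=3, p5=3, p6=0, p7=2)
step 7: fire α:  (p0=4, p1=2, p2=16, p3=9, p4=3, p5=3, p6=0, p7=2) → (p0=4, p1=2, p2=18, p3=10, p4=3, p5=3, p6=0, p7=2)

(p0=4, p1=2, p2=18, p3=10, p4=3, p5=3, p6=0, p7=2)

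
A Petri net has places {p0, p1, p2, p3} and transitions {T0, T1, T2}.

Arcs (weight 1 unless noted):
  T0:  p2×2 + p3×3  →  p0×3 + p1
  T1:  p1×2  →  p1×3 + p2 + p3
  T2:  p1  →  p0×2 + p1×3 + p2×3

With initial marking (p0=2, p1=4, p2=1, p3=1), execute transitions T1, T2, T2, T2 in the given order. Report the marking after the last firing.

step 1: fire T1:  (p0=2, p1=4, p2=1, p3=1) → (p0=2, p1=5, p2=2, p3=2)
step 2: fire T2:  (p0=2, p1=5, p2=2, p3=2) → (p0=4, p1=7, p2=5, p3=2)
step 3: fire T2:  (p0=4, p1=7, p2=5, p3=2) → (p0=6, p1=9, p2=8, p3=2)
step 4: fire T2:  (p0=6, p1=9, p2=8, p3=2) → (p0=8, p1=11, p2=11, p3=2)

(p0=8, p1=11, p2=11, p3=2)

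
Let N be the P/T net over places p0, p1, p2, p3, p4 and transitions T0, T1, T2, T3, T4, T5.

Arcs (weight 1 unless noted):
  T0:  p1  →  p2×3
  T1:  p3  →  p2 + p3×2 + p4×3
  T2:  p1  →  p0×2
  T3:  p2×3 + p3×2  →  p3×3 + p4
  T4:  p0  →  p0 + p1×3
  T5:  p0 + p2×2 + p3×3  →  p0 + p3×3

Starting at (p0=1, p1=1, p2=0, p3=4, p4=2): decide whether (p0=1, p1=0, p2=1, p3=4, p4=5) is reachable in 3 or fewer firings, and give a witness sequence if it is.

NO — not reachable within 3 firings

depth 0: 1 marking
depth 1: 5 markings reached so far
depth 2: 14 markings reached so far
depth 3: 32 markings reached so far
target is not among the 32 markings reachable within 3 steps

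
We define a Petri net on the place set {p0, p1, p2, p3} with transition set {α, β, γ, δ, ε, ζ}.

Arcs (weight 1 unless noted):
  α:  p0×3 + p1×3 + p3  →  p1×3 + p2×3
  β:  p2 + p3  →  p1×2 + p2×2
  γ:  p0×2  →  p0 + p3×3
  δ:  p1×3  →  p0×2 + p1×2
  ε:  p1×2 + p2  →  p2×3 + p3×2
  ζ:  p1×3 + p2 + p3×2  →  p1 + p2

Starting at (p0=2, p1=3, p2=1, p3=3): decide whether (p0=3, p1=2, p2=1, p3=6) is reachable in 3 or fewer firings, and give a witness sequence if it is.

YES — reachable via ⟨γ, δ⟩ (2 firings)

step 1: fire γ:  (p0=2, p1=3, p2=1, p3=3) → (p0=1, p1=3, p2=1, p3=6)
step 2: fire δ:  (p0=1, p1=3, p2=1, p3=6) → (p0=3, p1=2, p2=1, p3=6)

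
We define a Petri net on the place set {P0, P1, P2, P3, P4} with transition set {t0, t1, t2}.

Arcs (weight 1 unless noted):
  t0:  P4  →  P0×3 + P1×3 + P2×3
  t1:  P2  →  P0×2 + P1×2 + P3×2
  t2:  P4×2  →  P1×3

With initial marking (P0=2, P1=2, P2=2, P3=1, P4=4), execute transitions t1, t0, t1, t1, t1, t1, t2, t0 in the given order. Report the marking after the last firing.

step 1: fire t1:  (P0=2, P1=2, P2=2, P3=1, P4=4) → (P0=4, P1=4, P2=1, P3=3, P4=4)
step 2: fire t0:  (P0=4, P1=4, P2=1, P3=3, P4=4) → (P0=7, P1=7, P2=4, P3=3, P4=3)
step 3: fire t1:  (P0=7, P1=7, P2=4, P3=3, P4=3) → (P0=9, P1=9, P2=3, P3=5, P4=3)
step 4: fire t1:  (P0=9, P1=9, P2=3, P3=5, P4=3) → (P0=11, P1=11, P2=2, P3=7, P4=3)
step 5: fire t1:  (P0=11, P1=11, P2=2, P3=7, P4=3) → (P0=13, P1=13, P2=1, P3=9, P4=3)
step 6: fire t1:  (P0=13, P1=13, P2=1, P3=9, P4=3) → (P0=15, P1=15, P2=0, P3=11, P4=3)
step 7: fire t2:  (P0=15, P1=15, P2=0, P3=11, P4=3) → (P0=15, P1=18, P2=0, P3=11, P4=1)
step 8: fire t0:  (P0=15, P1=18, P2=0, P3=11, P4=1) → (P0=18, P1=21, P2=3, P3=11, P4=0)

(P0=18, P1=21, P2=3, P3=11, P4=0)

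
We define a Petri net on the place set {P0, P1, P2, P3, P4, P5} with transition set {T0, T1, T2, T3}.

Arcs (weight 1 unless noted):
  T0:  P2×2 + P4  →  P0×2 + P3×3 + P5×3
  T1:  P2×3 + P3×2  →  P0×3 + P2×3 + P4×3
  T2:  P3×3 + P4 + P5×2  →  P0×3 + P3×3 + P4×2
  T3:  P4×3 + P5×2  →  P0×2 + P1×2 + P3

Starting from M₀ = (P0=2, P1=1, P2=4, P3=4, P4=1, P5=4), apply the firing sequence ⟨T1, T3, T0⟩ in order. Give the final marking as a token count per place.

step 1: fire T1:  (P0=2, P1=1, P2=4, P3=4, P4=1, P5=4) → (P0=5, P1=1, P2=4, P3=2, P4=4, P5=4)
step 2: fire T3:  (P0=5, P1=1, P2=4, P3=2, P4=4, P5=4) → (P0=7, P1=3, P2=4, P3=3, P4=1, P5=2)
step 3: fire T0:  (P0=7, P1=3, P2=4, P3=3, P4=1, P5=2) → (P0=9, P1=3, P2=2, P3=6, P4=0, P5=5)

(P0=9, P1=3, P2=2, P3=6, P4=0, P5=5)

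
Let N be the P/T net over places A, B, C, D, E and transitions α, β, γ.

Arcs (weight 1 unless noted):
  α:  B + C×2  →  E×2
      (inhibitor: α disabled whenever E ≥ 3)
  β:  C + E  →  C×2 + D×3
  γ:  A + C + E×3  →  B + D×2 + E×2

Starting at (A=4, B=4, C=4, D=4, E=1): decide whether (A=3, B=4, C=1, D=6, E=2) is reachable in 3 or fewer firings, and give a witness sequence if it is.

step 1: fire α:  (A=4, B=4, C=4, D=4, E=1) → (A=4, B=3, C=2, D=4, E=3)
step 2: fire γ:  (A=4, B=3, C=2, D=4, E=3) → (A=3, B=4, C=1, D=6, E=2)

YES — reachable via ⟨α, γ⟩ (2 firings)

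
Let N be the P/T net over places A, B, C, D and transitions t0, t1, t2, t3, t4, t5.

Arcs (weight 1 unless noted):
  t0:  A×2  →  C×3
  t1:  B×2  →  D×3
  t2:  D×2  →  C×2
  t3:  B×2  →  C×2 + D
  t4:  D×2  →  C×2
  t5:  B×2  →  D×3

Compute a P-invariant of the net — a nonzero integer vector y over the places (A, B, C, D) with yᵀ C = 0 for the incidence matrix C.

Incidence matrix C (rows=places, cols=transitions):
       t0   t1   t2   t3   t4   t5
    A  -2    0    0    0    0    0
    B   0   -2    0   -2    0   -2
    C   3    0    2    2    2    0
    D   0    3   -2    1   -2    3

Candidate y = [3, 3, 2, 2]; check y·C column-wise:
  col t0: 3·-2 + 3·0 + 2·3 + 2·0 = 0
  col t1: 3·0 + 3·-2 + 2·0 + 2·3 = 0
  col t2: 3·0 + 3·0 + 2·2 + 2·-2 = 0
  col t3: 3·0 + 3·-2 + 2·2 + 2·1 = 0
  col t4: 3·0 + 3·0 + 2·2 + 2·-2 = 0
  col t5: 3·0 + 3·-2 + 2·0 + 2·3 = 0

y = (A:3, B:3, C:2, D:2)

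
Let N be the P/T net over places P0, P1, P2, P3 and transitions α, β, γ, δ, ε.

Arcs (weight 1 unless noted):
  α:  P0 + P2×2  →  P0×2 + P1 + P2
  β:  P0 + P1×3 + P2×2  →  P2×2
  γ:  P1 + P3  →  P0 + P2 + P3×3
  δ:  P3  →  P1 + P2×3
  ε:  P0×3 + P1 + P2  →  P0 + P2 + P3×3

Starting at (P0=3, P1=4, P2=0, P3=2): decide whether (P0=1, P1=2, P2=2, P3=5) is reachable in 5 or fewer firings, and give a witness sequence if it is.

NO — not reachable within 5 firings

depth 0: 1 marking
depth 1: 3 markings reached so far
depth 2: 10 markings reached so far
depth 3: 25 markings reached so far
depth 4: 53 markings reached so far
depth 5: 93 markings reached so far
target is not among the 93 markings reachable within 5 steps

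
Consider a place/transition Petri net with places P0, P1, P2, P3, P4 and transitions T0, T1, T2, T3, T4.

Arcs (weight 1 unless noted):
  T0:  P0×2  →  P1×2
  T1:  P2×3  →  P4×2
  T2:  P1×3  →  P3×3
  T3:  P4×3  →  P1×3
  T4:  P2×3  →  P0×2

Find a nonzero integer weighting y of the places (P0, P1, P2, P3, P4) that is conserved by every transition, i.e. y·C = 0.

y = (P0:3, P1:3, P2:2, P3:3, P4:3)

Incidence matrix C (rows=places, cols=transitions):
       T0   T1   T2   T3   T4
   P0  -2    0    0    0    2
   P1   2    0   -3    3    0
   P2   0   -3    0    0   -3
   P3   0    0    3    0    0
   P4   0    2    0   -3    0

Candidate y = [3, 3, 2, 3, 3]; check y·C column-wise:
  col T0: 3·-2 + 3·2 + 2·0 + 3·0 + 3·0 = 0
  col T1: 3·0 + 3·0 + 2·-3 + 3·0 + 3·2 = 0
  col T2: 3·0 + 3·-3 + 2·0 + 3·3 + 3·0 = 0
  col T3: 3·0 + 3·3 + 2·0 + 3·0 + 3·-3 = 0
  col T4: 3·2 + 3·0 + 2·-3 + 3·0 + 3·0 = 0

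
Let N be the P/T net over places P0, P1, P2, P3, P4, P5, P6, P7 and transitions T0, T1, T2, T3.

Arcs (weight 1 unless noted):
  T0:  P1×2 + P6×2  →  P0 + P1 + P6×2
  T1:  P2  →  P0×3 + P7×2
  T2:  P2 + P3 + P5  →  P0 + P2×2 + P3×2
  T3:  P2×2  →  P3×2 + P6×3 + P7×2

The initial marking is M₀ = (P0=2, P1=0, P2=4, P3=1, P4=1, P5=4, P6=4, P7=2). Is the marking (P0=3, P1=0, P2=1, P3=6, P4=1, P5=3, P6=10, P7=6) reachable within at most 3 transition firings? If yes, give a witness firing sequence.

YES — reachable via ⟨T2, T3, T3⟩ (3 firings)

step 1: fire T2:  (P0=2, P1=0, P2=4, P3=1, P4=1, P5=4, P6=4, P7=2) → (P0=3, P1=0, P2=5, P3=2, P4=1, P5=3, P6=4, P7=2)
step 2: fire T3:  (P0=3, P1=0, P2=5, P3=2, P4=1, P5=3, P6=4, P7=2) → (P0=3, P1=0, P2=3, P3=4, P4=1, P5=3, P6=7, P7=4)
step 3: fire T3:  (P0=3, P1=0, P2=3, P3=4, P4=1, P5=3, P6=7, P7=4) → (P0=3, P1=0, P2=1, P3=6, P4=1, P5=3, P6=10, P7=6)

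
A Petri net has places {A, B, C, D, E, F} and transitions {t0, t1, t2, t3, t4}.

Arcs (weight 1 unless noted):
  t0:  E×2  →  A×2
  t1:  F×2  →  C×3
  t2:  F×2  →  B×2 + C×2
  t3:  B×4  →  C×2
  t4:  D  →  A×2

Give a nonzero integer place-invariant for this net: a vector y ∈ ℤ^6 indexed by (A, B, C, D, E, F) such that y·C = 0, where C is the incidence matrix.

Incidence matrix C (rows=places, cols=transitions):
       t0   t1   t2   t3   t4
    A   2    0    0    0    2
    B   0    0    2   -4    0
    C   0    3    2    2    0
    D   0    0    0    0   -1
    E  -2    0    0    0    0
    F   0   -2   -2    0    0

Candidate y = [1, 0, 0, 2, 1, 0]; check y·C column-wise:
  col t0: 1·2 + 2·0 + 1·-2 = 0
  col t1: 1·0 + 0·3 + 2·0 + 1·0 + 0·-2 = 0
  col t2: 1·0 + 0·2 + 0·2 + 2·0 + 1·0 + 0·-2 = 0
  col t3: 1·0 + 0·-4 + 0·2 + 2·0 + 1·0 = 0
  col t4: 1·2 + 2·-1 + 1·0 = 0

y = (A:1, B:0, C:0, D:2, E:1, F:0)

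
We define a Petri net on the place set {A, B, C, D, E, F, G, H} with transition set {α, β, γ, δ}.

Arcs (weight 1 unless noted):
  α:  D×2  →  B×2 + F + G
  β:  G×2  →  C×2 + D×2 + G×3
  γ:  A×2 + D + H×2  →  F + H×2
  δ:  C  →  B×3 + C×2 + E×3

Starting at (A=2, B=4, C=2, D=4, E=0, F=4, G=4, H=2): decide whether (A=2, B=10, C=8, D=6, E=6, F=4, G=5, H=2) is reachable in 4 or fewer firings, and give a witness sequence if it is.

depth 0: 1 marking
depth 1: 5 markings reached so far
depth 2: 14 markings reached so far
depth 3: 28 markings reached so far
depth 4: 49 markings reached so far
target is not among the 49 markings reachable within 4 steps

NO — not reachable within 4 firings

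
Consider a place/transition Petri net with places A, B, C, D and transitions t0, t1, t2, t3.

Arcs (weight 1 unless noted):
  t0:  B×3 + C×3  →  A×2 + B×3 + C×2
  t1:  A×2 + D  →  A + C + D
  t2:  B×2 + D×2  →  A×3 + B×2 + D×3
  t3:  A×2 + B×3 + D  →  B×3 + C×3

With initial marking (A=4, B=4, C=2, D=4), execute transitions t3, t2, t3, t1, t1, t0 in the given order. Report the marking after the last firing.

step 1: fire t3:  (A=4, B=4, C=2, D=4) → (A=2, B=4, C=5, D=3)
step 2: fire t2:  (A=2, B=4, C=5, D=3) → (A=5, B=4, C=5, D=4)
step 3: fire t3:  (A=5, B=4, C=5, D=4) → (A=3, B=4, C=8, D=3)
step 4: fire t1:  (A=3, B=4, C=8, D=3) → (A=2, B=4, C=9, D=3)
step 5: fire t1:  (A=2, B=4, C=9, D=3) → (A=1, B=4, C=10, D=3)
step 6: fire t0:  (A=1, B=4, C=10, D=3) → (A=3, B=4, C=9, D=3)

(A=3, B=4, C=9, D=3)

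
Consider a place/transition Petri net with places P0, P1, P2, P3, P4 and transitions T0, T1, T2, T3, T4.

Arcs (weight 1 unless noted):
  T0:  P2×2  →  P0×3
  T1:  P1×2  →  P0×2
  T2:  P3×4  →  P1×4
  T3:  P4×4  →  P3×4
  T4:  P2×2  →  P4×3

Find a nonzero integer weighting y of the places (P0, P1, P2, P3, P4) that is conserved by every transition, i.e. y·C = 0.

Incidence matrix C (rows=places, cols=transitions):
       T0   T1   T2   T3   T4
   P0   3    2    0    0    0
   P1   0   -2    4    0    0
   P2  -2    0    0    0   -2
   P3   0    0   -4    4    0
   P4   0    0    0   -4    3

Candidate y = [2, 2, 3, 2, 2]; check y·C column-wise:
  col T0: 2·3 + 2·0 + 3·-2 + 2·0 + 2·0 = 0
  col T1: 2·2 + 2·-2 + 3·0 + 2·0 + 2·0 = 0
  col T2: 2·0 + 2·4 + 3·0 + 2·-4 + 2·0 = 0
  col T3: 2·0 + 2·0 + 3·0 + 2·4 + 2·-4 = 0
  col T4: 2·0 + 2·0 + 3·-2 + 2·0 + 2·3 = 0

y = (P0:2, P1:2, P2:3, P3:2, P4:2)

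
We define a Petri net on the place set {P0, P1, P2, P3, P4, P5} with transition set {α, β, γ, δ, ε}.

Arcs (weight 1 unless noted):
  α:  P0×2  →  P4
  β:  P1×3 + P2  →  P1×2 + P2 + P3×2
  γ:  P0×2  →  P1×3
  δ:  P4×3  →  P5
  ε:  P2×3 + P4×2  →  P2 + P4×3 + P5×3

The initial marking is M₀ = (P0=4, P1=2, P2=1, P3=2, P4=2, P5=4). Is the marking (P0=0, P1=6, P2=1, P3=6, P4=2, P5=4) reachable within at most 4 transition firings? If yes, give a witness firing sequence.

YES — reachable via ⟨γ, β, β, γ⟩ (4 firings)

step 1: fire γ:  (P0=4, P1=2, P2=1, P3=2, P4=2, P5=4) → (P0=2, P1=5, P2=1, P3=2, P4=2, P5=4)
step 2: fire β:  (P0=2, P1=5, P2=1, P3=2, P4=2, P5=4) → (P0=2, P1=4, P2=1, P3=4, P4=2, P5=4)
step 3: fire β:  (P0=2, P1=4, P2=1, P3=4, P4=2, P5=4) → (P0=2, P1=3, P2=1, P3=6, P4=2, P5=4)
step 4: fire γ:  (P0=2, P1=3, P2=1, P3=6, P4=2, P5=4) → (P0=0, P1=6, P2=1, P3=6, P4=2, P5=4)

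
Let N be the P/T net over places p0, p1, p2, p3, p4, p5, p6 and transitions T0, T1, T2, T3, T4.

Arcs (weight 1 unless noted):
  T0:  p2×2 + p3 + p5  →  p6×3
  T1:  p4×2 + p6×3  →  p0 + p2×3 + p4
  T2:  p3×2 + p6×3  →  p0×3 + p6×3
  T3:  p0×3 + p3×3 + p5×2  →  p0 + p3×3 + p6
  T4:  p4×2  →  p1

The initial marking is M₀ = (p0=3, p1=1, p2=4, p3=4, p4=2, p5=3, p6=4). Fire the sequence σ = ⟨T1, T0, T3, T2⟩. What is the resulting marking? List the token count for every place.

(p0=5, p1=1, p2=5, p3=1, p4=1, p5=0, p6=5)

step 1: fire T1:  (p0=3, p1=1, p2=4, p3=4, p4=2, p5=3, p6=4) → (p0=4, p1=1, p2=7, p3=4, p4=1, p5=3, p6=1)
step 2: fire T0:  (p0=4, p1=1, p2=7, p3=4, p4=1, p5=3, p6=1) → (p0=4, p1=1, p2=5, p3=3, p4=1, p5=2, p6=4)
step 3: fire T3:  (p0=4, p1=1, p2=5, p3=3, p4=1, p5=2, p6=4) → (p0=2, p1=1, p2=5, p3=3, p4=1, p5=0, p6=5)
step 4: fire T2:  (p0=2, p1=1, p2=5, p3=3, p4=1, p5=0, p6=5) → (p0=5, p1=1, p2=5, p3=1, p4=1, p5=0, p6=5)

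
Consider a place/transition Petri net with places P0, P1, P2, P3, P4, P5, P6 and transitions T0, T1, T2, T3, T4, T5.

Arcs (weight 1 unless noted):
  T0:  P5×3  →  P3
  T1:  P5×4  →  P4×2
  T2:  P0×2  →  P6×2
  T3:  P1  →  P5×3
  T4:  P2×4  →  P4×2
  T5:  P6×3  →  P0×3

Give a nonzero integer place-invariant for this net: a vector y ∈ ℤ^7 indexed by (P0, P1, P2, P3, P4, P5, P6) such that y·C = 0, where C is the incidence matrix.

Incidence matrix C (rows=places, cols=transitions):
       T0   T1   T2   T3   T4   T5
   P0   0    0   -2    0    0    3
   P1   0    0    0   -1    0    0
   P2   0    0    0    0   -4    0
   P3   1    0    0    0    0    0
   P4   0    2    0    0    2    0
   P5  -3   -4    0    3    0    0
   P6   0    0    2    0    0   -3

Candidate y = [0, 3, 1, 3, 2, 1, 0]; check y·C column-wise:
  col T0: 3·0 + 1·0 + 3·1 + 2·0 + 1·-3 = 0
  col T1: 3·0 + 1·0 + 3·0 + 2·2 + 1·-4 = 0
  col T2: 0·-2 + 3·0 + 1·0 + 3·0 + 2·0 + 1·0 + 0·2 = 0
  col T3: 3·-1 + 1·0 + 3·0 + 2·0 + 1·3 = 0
  col T4: 3·0 + 1·-4 + 3·0 + 2·2 + 1·0 = 0
  col T5: 0·3 + 3·0 + 1·0 + 3·0 + 2·0 + 1·0 + 0·-3 = 0

y = (P0:0, P1:3, P2:1, P3:3, P4:2, P5:1, P6:0)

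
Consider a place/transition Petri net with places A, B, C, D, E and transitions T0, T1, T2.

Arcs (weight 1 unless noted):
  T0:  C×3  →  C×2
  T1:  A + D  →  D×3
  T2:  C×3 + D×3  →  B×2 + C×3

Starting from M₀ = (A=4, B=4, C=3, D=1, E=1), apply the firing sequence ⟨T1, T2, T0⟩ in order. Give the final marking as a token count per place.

step 1: fire T1:  (A=4, B=4, C=3, D=1, E=1) → (A=3, B=4, C=3, D=3, E=1)
step 2: fire T2:  (A=3, B=4, C=3, D=3, E=1) → (A=3, B=6, C=3, D=0, E=1)
step 3: fire T0:  (A=3, B=6, C=3, D=0, E=1) → (A=3, B=6, C=2, D=0, E=1)

(A=3, B=6, C=2, D=0, E=1)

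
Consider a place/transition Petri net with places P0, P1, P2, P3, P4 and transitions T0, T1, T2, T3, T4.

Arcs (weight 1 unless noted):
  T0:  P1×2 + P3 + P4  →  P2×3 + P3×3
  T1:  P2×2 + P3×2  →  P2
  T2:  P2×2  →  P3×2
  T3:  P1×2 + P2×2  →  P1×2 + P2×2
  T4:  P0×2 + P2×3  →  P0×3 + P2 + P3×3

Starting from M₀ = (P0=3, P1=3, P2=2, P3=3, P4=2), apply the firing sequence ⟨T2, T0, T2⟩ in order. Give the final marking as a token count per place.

(P0=3, P1=1, P2=1, P3=9, P4=1)

step 1: fire T2:  (P0=3, P1=3, P2=2, P3=3, P4=2) → (P0=3, P1=3, P2=0, P3=5, P4=2)
step 2: fire T0:  (P0=3, P1=3, P2=0, P3=5, P4=2) → (P0=3, P1=1, P2=3, P3=7, P4=1)
step 3: fire T2:  (P0=3, P1=1, P2=3, P3=7, P4=1) → (P0=3, P1=1, P2=1, P3=9, P4=1)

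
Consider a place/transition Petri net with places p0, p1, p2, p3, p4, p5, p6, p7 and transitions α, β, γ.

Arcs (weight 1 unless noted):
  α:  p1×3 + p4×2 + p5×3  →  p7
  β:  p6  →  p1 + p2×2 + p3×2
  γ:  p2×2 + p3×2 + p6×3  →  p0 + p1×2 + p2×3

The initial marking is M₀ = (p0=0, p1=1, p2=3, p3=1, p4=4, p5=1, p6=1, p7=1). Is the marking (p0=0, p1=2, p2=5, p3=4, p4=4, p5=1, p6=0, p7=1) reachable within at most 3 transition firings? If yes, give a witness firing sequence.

NO — not reachable within 3 firings

depth 0: 1 marking
depth 1: 2 markings reached so far
depth 2: 2 markings reached so far
(frontier empty at depth 2; search complete)
target is not among the 2 markings reachable within 3 steps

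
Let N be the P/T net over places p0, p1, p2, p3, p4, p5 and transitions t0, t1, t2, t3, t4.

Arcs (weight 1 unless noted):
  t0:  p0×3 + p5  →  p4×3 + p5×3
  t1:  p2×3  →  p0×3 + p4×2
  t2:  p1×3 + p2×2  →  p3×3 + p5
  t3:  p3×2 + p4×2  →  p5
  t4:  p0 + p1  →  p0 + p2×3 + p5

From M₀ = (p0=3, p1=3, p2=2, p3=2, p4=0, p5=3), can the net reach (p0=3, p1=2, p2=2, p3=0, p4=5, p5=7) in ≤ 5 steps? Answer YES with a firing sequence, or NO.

NO — not reachable within 5 firings

depth 0: 1 marking
depth 1: 4 markings reached so far
depth 2: 9 markings reached so far
depth 3: 16 markings reached so far
depth 4: 24 markings reached so far
depth 5: 33 markings reached so far
target is not among the 33 markings reachable within 5 steps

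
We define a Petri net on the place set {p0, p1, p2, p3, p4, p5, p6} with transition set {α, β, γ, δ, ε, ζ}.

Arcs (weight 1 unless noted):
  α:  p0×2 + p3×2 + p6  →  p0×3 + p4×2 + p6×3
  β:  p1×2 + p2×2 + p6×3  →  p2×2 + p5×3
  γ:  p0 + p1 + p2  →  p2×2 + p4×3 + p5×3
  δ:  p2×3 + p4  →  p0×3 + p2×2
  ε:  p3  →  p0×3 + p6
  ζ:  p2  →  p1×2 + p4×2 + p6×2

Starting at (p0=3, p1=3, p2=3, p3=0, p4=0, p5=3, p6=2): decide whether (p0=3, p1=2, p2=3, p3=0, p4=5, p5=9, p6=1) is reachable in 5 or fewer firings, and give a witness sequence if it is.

NO — not reachable within 5 firings

depth 0: 1 marking
depth 1: 3 markings reached so far
depth 2: 8 markings reached so far
depth 3: 17 markings reached so far
depth 4: 29 markings reached so far
depth 5: 45 markings reached so far
target is not among the 45 markings reachable within 5 steps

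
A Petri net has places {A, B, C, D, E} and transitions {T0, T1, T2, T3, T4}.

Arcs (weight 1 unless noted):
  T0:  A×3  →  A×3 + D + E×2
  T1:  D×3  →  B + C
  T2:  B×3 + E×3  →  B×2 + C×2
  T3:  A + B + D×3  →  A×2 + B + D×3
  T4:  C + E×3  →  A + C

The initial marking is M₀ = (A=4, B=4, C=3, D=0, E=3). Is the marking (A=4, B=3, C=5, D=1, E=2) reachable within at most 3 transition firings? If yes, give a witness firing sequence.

step 1: fire T0:  (A=4, B=4, C=3, D=0, E=3) → (A=4, B=4, C=3, D=1, E=5)
step 2: fire T2:  (A=4, B=4, C=3, D=1, E=5) → (A=4, B=3, C=5, D=1, E=2)

YES — reachable via ⟨T0, T2⟩ (2 firings)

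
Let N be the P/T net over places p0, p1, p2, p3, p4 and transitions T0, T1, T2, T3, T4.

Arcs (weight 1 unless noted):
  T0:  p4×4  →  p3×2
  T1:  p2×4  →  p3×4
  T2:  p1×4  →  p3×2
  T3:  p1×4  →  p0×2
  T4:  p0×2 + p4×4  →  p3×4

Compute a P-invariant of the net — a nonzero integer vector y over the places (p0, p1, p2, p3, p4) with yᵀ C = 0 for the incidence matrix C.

Incidence matrix C (rows=places, cols=transitions):
       T0   T1   T2   T3   T4
   p0   0    0    0    2   -2
   p1   0    0   -4   -4    0
   p2   0   -4    0    0    0
   p3   2    4    2    0    4
   p4  -4    0    0    0   -4

Candidate y = [2, 1, 2, 2, 1]; check y·C column-wise:
  col T0: 2·0 + 1·0 + 2·0 + 2·2 + 1·-4 = 0
  col T1: 2·0 + 1·0 + 2·-4 + 2·4 + 1·0 = 0
  col T2: 2·0 + 1·-4 + 2·0 + 2·2 + 1·0 = 0
  col T3: 2·2 + 1·-4 + 2·0 + 2·0 + 1·0 = 0
  col T4: 2·-2 + 1·0 + 2·0 + 2·4 + 1·-4 = 0

y = (p0:2, p1:1, p2:2, p3:2, p4:1)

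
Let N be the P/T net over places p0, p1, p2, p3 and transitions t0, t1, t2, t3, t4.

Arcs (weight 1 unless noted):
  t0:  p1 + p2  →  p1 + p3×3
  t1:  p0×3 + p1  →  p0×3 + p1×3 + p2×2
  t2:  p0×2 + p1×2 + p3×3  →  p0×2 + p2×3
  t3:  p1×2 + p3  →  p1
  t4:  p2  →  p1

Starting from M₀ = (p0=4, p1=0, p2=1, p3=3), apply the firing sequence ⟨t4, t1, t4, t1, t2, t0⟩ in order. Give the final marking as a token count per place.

(p0=4, p1=4, p2=5, p3=3)

step 1: fire t4:  (p0=4, p1=0, p2=1, p3=3) → (p0=4, p1=1, p2=0, p3=3)
step 2: fire t1:  (p0=4, p1=1, p2=0, p3=3) → (p0=4, p1=3, p2=2, p3=3)
step 3: fire t4:  (p0=4, p1=3, p2=2, p3=3) → (p0=4, p1=4, p2=1, p3=3)
step 4: fire t1:  (p0=4, p1=4, p2=1, p3=3) → (p0=4, p1=6, p2=3, p3=3)
step 5: fire t2:  (p0=4, p1=6, p2=3, p3=3) → (p0=4, p1=4, p2=6, p3=0)
step 6: fire t0:  (p0=4, p1=4, p2=6, p3=0) → (p0=4, p1=4, p2=5, p3=3)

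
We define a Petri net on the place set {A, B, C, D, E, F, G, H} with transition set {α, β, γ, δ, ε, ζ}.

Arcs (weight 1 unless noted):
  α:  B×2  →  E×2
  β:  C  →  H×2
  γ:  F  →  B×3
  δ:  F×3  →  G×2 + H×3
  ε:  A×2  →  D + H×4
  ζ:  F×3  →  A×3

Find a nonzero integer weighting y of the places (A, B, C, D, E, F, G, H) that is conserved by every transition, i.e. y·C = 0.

Incidence matrix C (rows=places, cols=transitions):
        α    β    γ    δ    ε    ζ
    A   0    0    0    0   -2    3
    B  -2    0    3    0    0    0
    C   0   -1    0    0    0    0
    D   0    0    0    0    1    0
    E   2    0    0    0    0    0
    F   0    0   -1   -3    0   -3
    G   0    0    0    2    0    0
    H   0    2    0    3    4    0

Candidate y = [6, 2, 0, 12, 2, 6, 9, 0]; check y·C column-wise:
  col α: 6·0 + 2·-2 + 12·0 + 2·2 + 6·0 + 9·0 = 0
  col β: 6·0 + 2·0 + 0·-1 + 12·0 + 2·0 + 6·0 + 9·0 + 0·2 = 0
  col γ: 6·0 + 2·3 + 12·0 + 2·0 + 6·-1 + 9·0 = 0
  col δ: 6·0 + 2·0 + 12·0 + 2·0 + 6·-3 + 9·2 + 0·3 = 0
  col ε: 6·-2 + 2·0 + 12·1 + 2·0 + 6·0 + 9·0 + 0·4 = 0
  col ζ: 6·3 + 2·0 + 12·0 + 2·0 + 6·-3 + 9·0 = 0

y = (A:6, B:2, C:0, D:12, E:2, F:6, G:9, H:0)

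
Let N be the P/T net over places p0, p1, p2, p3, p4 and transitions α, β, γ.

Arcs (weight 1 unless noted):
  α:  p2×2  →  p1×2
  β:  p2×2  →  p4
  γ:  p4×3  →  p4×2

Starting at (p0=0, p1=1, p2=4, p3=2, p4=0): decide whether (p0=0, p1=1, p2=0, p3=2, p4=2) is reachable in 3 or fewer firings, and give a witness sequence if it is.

YES — reachable via ⟨β, β⟩ (2 firings)

step 1: fire β:  (p0=0, p1=1, p2=4, p3=2, p4=0) → (p0=0, p1=1, p2=2, p3=2, p4=1)
step 2: fire β:  (p0=0, p1=1, p2=2, p3=2, p4=1) → (p0=0, p1=1, p2=0, p3=2, p4=2)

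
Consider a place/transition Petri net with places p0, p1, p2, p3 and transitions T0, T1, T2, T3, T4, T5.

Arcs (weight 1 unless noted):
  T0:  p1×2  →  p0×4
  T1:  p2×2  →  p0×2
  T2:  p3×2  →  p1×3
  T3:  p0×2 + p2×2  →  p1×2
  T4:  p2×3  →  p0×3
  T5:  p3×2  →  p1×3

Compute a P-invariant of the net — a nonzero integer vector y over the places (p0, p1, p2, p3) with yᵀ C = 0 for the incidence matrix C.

y = (p0:1, p1:2, p2:1, p3:3)

Incidence matrix C (rows=places, cols=transitions):
       T0   T1   T2   T3   T4   T5
   p0   4    2    0   -2    3    0
   p1  -2    0    3    2    0    3
   p2   0   -2    0   -2   -3    0
   p3   0    0   -2    0    0   -2

Candidate y = [1, 2, 1, 3]; check y·C column-wise:
  col T0: 1·4 + 2·-2 + 1·0 + 3·0 = 0
  col T1: 1·2 + 2·0 + 1·-2 + 3·0 = 0
  col T2: 1·0 + 2·3 + 1·0 + 3·-2 = 0
  col T3: 1·-2 + 2·2 + 1·-2 + 3·0 = 0
  col T4: 1·3 + 2·0 + 1·-3 + 3·0 = 0
  col T5: 1·0 + 2·3 + 1·0 + 3·-2 = 0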